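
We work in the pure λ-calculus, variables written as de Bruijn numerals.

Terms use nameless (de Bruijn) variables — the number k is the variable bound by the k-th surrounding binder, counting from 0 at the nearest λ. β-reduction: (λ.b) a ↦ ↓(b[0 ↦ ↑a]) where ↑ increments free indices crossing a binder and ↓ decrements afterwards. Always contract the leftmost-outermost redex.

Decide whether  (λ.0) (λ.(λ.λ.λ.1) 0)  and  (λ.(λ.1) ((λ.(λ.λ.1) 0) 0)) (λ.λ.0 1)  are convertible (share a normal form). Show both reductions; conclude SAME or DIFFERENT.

Term A:
  start: (λ.0) (λ.(λ.λ.λ.1) 0)
  step 1: λ.(λ.λ.λ.1) 0
  step 2: λ.λ.λ.1

Term B:
  start: (λ.(λ.1) ((λ.(λ.λ.1) 0) 0)) (λ.λ.0 1)
  step 1: (λ.λ.λ.0 1) ((λ.(λ.λ.1) 0) (λ.λ.0 1))
  step 2: λ.λ.0 1

Answer: DIFFERENT — A ⇓ λ.λ.λ.1, B ⇓ λ.λ.0 1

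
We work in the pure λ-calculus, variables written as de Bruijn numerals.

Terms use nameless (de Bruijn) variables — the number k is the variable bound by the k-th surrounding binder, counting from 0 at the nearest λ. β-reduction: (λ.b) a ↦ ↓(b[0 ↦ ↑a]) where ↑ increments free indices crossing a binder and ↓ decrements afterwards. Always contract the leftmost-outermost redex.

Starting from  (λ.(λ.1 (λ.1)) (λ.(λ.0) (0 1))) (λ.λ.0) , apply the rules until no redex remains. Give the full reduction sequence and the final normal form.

Answer: normal form = λ.0  (in 3 steps)

Derivation:
  start: (λ.(λ.1 (λ.1)) (λ.(λ.0) (0 1))) (λ.λ.0)
  step 1: (λ.(λ.λ.0) (λ.1)) (λ.(λ.0) (0 (λ.λ.0)))
  step 2: (λ.λ.0) (λ.λ.(λ.0) (0 (λ.λ.0)))
  step 3: λ.0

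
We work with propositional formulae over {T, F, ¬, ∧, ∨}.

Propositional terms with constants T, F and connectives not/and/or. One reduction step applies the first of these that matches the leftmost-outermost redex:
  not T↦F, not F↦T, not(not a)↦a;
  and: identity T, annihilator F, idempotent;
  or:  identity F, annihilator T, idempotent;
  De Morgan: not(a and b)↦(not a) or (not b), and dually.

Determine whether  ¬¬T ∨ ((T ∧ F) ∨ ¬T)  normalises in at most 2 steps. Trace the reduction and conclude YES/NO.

Answer: YES — reaches normal form T in 2 ≤ 2 steps

Derivation:
  start: ¬¬T ∨ ((T ∧ F) ∨ ¬T)
  →1  T ∨ ((T ∧ F) ∨ ¬T)
  →2  T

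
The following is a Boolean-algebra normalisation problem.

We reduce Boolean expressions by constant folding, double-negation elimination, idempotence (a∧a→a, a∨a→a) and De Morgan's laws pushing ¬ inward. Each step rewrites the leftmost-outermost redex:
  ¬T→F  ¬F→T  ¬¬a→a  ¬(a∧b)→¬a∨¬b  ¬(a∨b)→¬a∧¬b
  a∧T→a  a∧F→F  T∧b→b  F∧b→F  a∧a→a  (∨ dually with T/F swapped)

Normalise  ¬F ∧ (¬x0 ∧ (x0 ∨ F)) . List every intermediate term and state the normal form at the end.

  start: ¬F ∧ (¬x0 ∧ (x0 ∨ F))
  step 1: T ∧ (¬x0 ∧ (x0 ∨ F))
  step 2: ¬x0 ∧ (x0 ∨ F)
  step 3: ¬x0 ∧ x0

Answer: normal form = ¬x0 ∧ x0  (in 3 steps)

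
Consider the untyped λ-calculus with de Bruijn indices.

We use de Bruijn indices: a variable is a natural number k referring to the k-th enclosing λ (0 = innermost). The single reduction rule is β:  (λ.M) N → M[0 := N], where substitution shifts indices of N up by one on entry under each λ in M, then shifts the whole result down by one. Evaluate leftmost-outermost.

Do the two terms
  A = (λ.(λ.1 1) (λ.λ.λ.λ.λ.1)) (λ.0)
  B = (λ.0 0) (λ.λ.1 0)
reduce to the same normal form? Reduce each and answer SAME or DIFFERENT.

Term A:
  start: (λ.(λ.1 1) (λ.λ.λ.λ.λ.1)) (λ.0)
  →1  (λ.(λ.0) (λ.0)) (λ.λ.λ.λ.λ.1)
  →2  (λ.0) (λ.0)
  →3  λ.0

Term B:
  start: (λ.0 0) (λ.λ.1 0)
  →1  (λ.λ.1 0) (λ.λ.1 0)
  →2  λ.(λ.λ.1 0) 0
  →3  λ.λ.1 0

Answer: DIFFERENT — A ⇓ λ.0, B ⇓ λ.λ.1 0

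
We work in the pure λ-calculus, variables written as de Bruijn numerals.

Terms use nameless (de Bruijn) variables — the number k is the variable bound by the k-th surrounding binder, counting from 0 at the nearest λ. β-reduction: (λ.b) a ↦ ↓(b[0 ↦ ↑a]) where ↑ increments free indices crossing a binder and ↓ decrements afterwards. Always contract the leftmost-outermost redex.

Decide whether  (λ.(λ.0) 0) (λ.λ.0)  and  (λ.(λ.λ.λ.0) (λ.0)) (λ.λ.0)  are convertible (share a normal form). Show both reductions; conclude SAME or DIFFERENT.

Answer: SAME — A ⇓ λ.λ.0, B ⇓ λ.λ.0

Derivation:
Term A:
  start: (λ.(λ.0) 0) (λ.λ.0)
  step 1: (λ.0) (λ.λ.0)
  step 2: λ.λ.0

Term B:
  start: (λ.(λ.λ.λ.0) (λ.0)) (λ.λ.0)
  step 1: (λ.λ.λ.0) (λ.0)
  step 2: λ.λ.0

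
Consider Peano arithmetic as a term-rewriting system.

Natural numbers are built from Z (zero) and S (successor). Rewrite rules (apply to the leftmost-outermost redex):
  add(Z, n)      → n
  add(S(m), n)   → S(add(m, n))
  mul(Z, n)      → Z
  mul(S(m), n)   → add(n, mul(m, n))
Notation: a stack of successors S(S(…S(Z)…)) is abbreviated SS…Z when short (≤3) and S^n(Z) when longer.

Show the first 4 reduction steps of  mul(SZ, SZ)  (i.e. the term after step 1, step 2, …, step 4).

  start: mul(SZ, SZ)
  [1] add(SZ, mul(Z, SZ))
  [2] S(add(Z, mul(Z, SZ)))
  [3] S(mul(Z, SZ))
  [4] SZ

Answer: after 4 steps: SZ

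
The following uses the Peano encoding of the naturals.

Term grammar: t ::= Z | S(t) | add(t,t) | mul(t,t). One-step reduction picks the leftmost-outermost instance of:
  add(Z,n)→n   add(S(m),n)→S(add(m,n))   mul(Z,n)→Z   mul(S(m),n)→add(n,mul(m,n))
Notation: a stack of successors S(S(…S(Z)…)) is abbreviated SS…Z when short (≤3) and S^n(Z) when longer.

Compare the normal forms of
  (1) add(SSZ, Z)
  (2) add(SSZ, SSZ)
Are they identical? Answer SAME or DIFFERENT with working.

Answer: DIFFERENT — A ⇓ SSZ, B ⇓ S^4(Z)

Reduction:
Term A:
  start: add(SSZ, Z)
  →1  S(add(SZ, Z))
  →2  S(S(add(Z, Z)))
  →3  SSZ

Term B:
  start: add(SSZ, SSZ)
  →1  S(add(SZ, SSZ))
  →2  S(S(add(Z, SSZ)))
  →3  S^4(Z)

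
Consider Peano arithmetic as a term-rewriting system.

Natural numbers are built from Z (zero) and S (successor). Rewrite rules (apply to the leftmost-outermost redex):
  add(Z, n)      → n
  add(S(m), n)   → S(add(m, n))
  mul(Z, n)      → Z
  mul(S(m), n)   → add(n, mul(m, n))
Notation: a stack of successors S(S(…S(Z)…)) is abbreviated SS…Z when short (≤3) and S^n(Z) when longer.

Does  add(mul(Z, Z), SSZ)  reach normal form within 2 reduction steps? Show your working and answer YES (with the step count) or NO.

  start: add(mul(Z, Z), SSZ)
  [1] add(Z, SSZ)
  [2] SSZ

Answer: YES — reaches normal form SSZ in 2 ≤ 2 steps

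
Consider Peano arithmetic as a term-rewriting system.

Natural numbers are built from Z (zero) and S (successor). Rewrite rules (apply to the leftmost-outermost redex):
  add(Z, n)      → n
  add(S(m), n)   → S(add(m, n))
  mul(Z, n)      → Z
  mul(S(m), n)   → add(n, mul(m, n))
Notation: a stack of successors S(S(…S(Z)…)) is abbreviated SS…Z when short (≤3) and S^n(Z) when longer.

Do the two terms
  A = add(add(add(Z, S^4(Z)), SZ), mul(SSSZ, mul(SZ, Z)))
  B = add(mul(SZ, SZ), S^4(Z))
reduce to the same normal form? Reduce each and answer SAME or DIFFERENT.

Term A:
  start: add(add(add(Z, S^4(Z)), SZ), mul(SSSZ, mul(SZ, Z)))
  step 1: add(add(S^4(Z), SZ), mul(SSSZ, mul(SZ, Z)))
  step 2: add(S(add(SSSZ, SZ)), mul(SSSZ, mul(SZ, Z)))
  step 3: S(add(add(SSSZ, SZ), mul(SSSZ, mul(SZ, Z))))
  step 4: S(add(S(add(SSZ, SZ)), mul(SSSZ, mul(SZ, Z))))
  step 5: S(S(add(add(SSZ, SZ), mul(SSSZ, mul(SZ, Z)))))
  step 6: S(S(add(S(add(SZ, SZ)), mul(SSSZ, mul(SZ, Z)))))
  step 7: S(S(S(add(add(SZ, SZ), mul(SSSZ, mul(SZ, Z))))))
  step 8: S(S(S(add(S(add(Z, SZ)), mul(SSSZ, mul(SZ, Z))))))
  step 9: S(S(S(S(add(add(Z, SZ), mul(SSSZ, mul(SZ, Z)))))))
  step 10: S(S(S(S(add(SZ, mul(SSSZ, mul(SZ, Z)))))))
  step 11: S(S(S(S(S(add(Z, mul(SSSZ, mul(SZ, Z))))))))
  step 12: S(S(S(S(S(mul(SSSZ, mul(SZ, Z)))))))
  step 13: S(S(S(S(S(add(mul(SZ, Z), mul(SSZ, mul(SZ, Z))))))))
  step 14: S(S(S(S(S(add(add(Z, mul(Z, Z)), mul(SSZ, mul(SZ, Z))))))))
  step 15: S(S(S(S(S(add(mul(Z, Z), mul(SSZ, mul(SZ, Z))))))))
  step 16: S(S(S(S(S(add(Z, mul(SSZ, mul(SZ, Z))))))))
  step 17: S(S(S(S(S(mul(SSZ, mul(SZ, Z)))))))
  step 18: S(S(S(S(S(add(mul(SZ, Z), mul(SZ, mul(SZ, Z))))))))
  step 19: S(S(S(S(S(add(add(Z, mul(Z, Z)), mul(SZ, mul(SZ, Z))))))))
  step 20: S(S(S(S(S(add(mul(Z, Z), mul(SZ, mul(SZ, Z))))))))
  step 21: S(S(S(S(S(add(Z, mul(SZ, mul(SZ, Z))))))))
  step 22: S(S(S(S(S(mul(SZ, mul(SZ, Z)))))))
  step 23: S(S(S(S(S(add(mul(SZ, Z), mul(Z, mul(SZ, Z))))))))
  step 24: S(S(S(S(S(add(add(Z, mul(Z, Z)), mul(Z, mul(SZ, Z))))))))
  step 25: S(S(S(S(S(add(mul(Z, Z), mul(Z, mul(SZ, Z))))))))
  step 26: S(S(S(S(S(add(Z, mul(Z, mul(SZ, Z))))))))
  step 27: S(S(S(S(S(mul(Z, mul(SZ, Z)))))))
  step 28: S^5(Z)

Term B:
  start: add(mul(SZ, SZ), S^4(Z))
  step 1: add(add(SZ, mul(Z, SZ)), S^4(Z))
  step 2: add(S(add(Z, mul(Z, SZ))), S^4(Z))
  step 3: S(add(add(Z, mul(Z, SZ)), S^4(Z)))
  step 4: S(add(mul(Z, SZ), S^4(Z)))
  step 5: S(add(Z, S^4(Z)))
  step 6: S^5(Z)

Answer: SAME — A ⇓ S^5(Z), B ⇓ S^5(Z)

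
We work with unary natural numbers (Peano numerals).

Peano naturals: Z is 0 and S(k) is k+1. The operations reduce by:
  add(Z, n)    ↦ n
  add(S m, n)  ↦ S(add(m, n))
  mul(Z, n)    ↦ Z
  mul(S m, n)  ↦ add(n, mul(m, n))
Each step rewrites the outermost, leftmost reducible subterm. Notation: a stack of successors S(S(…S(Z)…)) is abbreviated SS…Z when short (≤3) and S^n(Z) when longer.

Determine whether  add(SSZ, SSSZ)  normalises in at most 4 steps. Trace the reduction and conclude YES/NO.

Answer: YES — reaches normal form S^5(Z) in 3 ≤ 4 steps

Derivation:
  start: add(SSZ, SSSZ)
  →1  S(add(SZ, SSSZ))
  →2  S(S(add(Z, SSSZ)))
  →3  S^5(Z)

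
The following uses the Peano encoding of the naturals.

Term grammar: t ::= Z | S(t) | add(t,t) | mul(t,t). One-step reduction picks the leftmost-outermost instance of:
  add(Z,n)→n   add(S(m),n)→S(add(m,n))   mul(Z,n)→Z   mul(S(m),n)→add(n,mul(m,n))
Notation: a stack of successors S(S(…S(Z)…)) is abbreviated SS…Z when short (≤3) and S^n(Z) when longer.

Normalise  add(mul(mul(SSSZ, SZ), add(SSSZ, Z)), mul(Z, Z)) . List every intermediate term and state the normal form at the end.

Answer: normal form = S^9(Z)  (in 49 steps)

Reduction:
  start: add(mul(mul(SSSZ, SZ), add(SSSZ, Z)), mul(Z, Z))
  [1] add(mul(add(SZ, mul(SSZ, SZ)), add(SSSZ, Z)), mul(Z, Z))
  [2] add(mul(S(add(Z, mul(SSZ, SZ))), add(SSSZ, Z)), mul(Z, Z))
  [3] add(add(add(SSSZ, Z), mul(add(Z, mul(SSZ, SZ)), add(SSSZ, Z))), mul(Z, Z))
  [4] add(add(S(add(SSZ, Z)), mul(add(Z, mul(SSZ, SZ)), add(SSSZ, Z))), mul(Z, Z))
  [5] add(S(add(add(SSZ, Z), mul(add(Z, mul(SSZ, SZ)), add(SSSZ, Z)))), mul(Z, Z))
  [6] S(add(add(add(SSZ, Z), mul(add(Z, mul(SSZ, SZ)), add(SSSZ, Z))), mul(Z, Z)))
  [7] S(add(add(S(add(SZ, Z)), mul(add(Z, mul(SSZ, SZ)), add(SSSZ, Z))), mul(Z, Z)))
  [8] S(add(S(add(add(SZ, Z), mul(add(Z, mul(SSZ, SZ)), add(SSSZ, Z)))), mul(Z, Z)))
  [9] S(S(add(add(add(SZ, Z), mul(add(Z, mul(SSZ, SZ)), add(SSSZ, Z))), mul(Z, Z))))
  [10] S(S(add(add(S(add(Z, Z)), mul(add(Z, mul(SSZ, SZ)), add(SSSZ, Z))), mul(Z, Z))))
  [11] S(S(add(S(add(add(Z, Z), mul(add(Z, mul(SSZ, SZ)), add(SSSZ, Z)))), mul(Z, Z))))
  [12] S(S(S(add(add(add(Z, Z), mul(add(Z, mul(SSZ, SZ)), add(SSSZ, Z))), mul(Z, Z)))))
  [13] S(S(S(add(add(Z, mul(add(Z, mul(SSZ, SZ)), add(SSSZ, Z))), mul(Z, Z)))))
  [14] S(S(S(add(mul(add(Z, mul(SSZ, SZ)), add(SSSZ, Z)), mul(Z, Z)))))
  [15] S(S(S(add(mul(mul(SSZ, SZ), add(SSSZ, Z)), mul(Z, Z)))))
  [16] S(S(S(add(mul(add(SZ, mul(SZ, SZ)), add(SSSZ, Z)), mul(Z, Z)))))
  [17] S(S(S(add(mul(S(add(Z, mul(SZ, SZ))), add(SSSZ, Z)), mul(Z, Z)))))
  [18] S(S(S(add(add(add(SSSZ, Z), mul(add(Z, mul(SZ, SZ)), add(SSSZ, Z))), mul(Z, Z)))))
  [19] S(S(S(add(add(S(add(SSZ, Z)), mul(add(Z, mul(SZ, SZ)), add(SSSZ, Z))), mul(Z, Z)))))
  [20] S(S(S(add(S(add(add(SSZ, Z), mul(add(Z, mul(SZ, SZ)), add(SSSZ, Z)))), mul(Z, Z)))))
  [21] S(S(S(S(add(add(add(SSZ, Z), mul(add(Z, mul(SZ, SZ)), add(SSSZ, Z))), mul(Z, Z))))))
  [22] S(S(S(S(add(add(S(add(SZ, Z)), mul(add(Z, mul(SZ, SZ)), add(SSSZ, Z))), mul(Z, Z))))))
  [23] S(S(S(S(add(S(add(add(SZ, Z), mul(add(Z, mul(SZ, SZ)), add(SSSZ, Z)))), mul(Z, Z))))))
  [24] S(S(S(S(S(add(add(add(SZ, Z), mul(add(Z, mul(SZ, SZ)), add(SSSZ, Z))), mul(Z, Z)))))))
  [25] S(S(S(S(S(add(add(S(add(Z, Z)), mul(add(Z, mul(SZ, SZ)), add(SSSZ, Z))), mul(Z, Z)))))))
  [26] S(S(S(S(S(add(S(add(add(Z, Z), mul(add(Z, mul(SZ, SZ)), add(SSSZ, Z)))), mul(Z, Z)))))))
  [27] S(S(S(S(S(S(add(add(add(Z, Z), mul(add(Z, mul(SZ, SZ)), add(SSSZ, Z))), mul(Z, Z))))))))
  [28] S(S(S(S(S(S(add(add(Z, mul(add(Z, mul(SZ, SZ)), add(SSSZ, Z))), mul(Z, Z))))))))
  [29] S(S(S(S(S(S(add(mul(add(Z, mul(SZ, SZ)), add(SSSZ, Z)), mul(Z, Z))))))))
  [30] S(S(S(S(S(S(add(mul(mul(SZ, SZ), add(SSSZ, Z)), mul(Z, Z))))))))
  [31] S(S(S(S(S(S(add(mul(add(SZ, mul(Z, SZ)), add(SSSZ, Z)), mul(Z, Z))))))))
  [32] S(S(S(S(S(S(add(mul(S(add(Z, mul(Z, SZ))), add(SSSZ, Z)), mul(Z, Z))))))))
  [33] S(S(S(S(S(S(add(add(add(SSSZ, Z), mul(add(Z, mul(Z, SZ)), add(SSSZ, Z))), mul(Z, Z))))))))
  [34] S(S(S(S(S(S(add(add(S(add(SSZ, Z)), mul(add(Z, mul(Z, SZ)), add(SSSZ, Z))), mul(Z, Z))))))))
  [35] S(S(S(S(S(S(add(S(add(add(SSZ, Z), mul(add(Z, mul(Z, SZ)), add(SSSZ, Z)))), mul(Z, Z))))))))
  [36] S(S(S(S(S(S(S(add(add(add(SSZ, Z), mul(add(Z, mul(Z, SZ)), add(SSSZ, Z))), mul(Z, Z)))))))))
  [37] S(S(S(S(S(S(S(add(add(S(add(SZ, Z)), mul(add(Z, mul(Z, SZ)), add(SSSZ, Z))), mul(Z, Z)))))))))
  [38] S(S(S(S(S(S(S(add(S(add(add(SZ, Z), mul(add(Z, mul(Z, SZ)), add(SSSZ, Z)))), mul(Z, Z)))))))))
  [39] S(S(S(S(S(S(S(S(add(add(add(SZ, Z), mul(add(Z, mul(Z, SZ)), add(SSSZ, Z))), mul(Z, Z))))))))))
  [40] S(S(S(S(S(S(S(S(add(add(S(add(Z, Z)), mul(add(Z, mul(Z, SZ)), add(SSSZ, Z))), mul(Z, Z))))))))))
  [41] S(S(S(S(S(S(S(S(add(S(add(add(Z, Z), mul(add(Z, mul(Z, SZ)), add(SSSZ, Z)))), mul(Z, Z))))))))))
  [42] S(S(S(S(S(S(S(S(S(add(add(add(Z, Z), mul(add(Z, mul(Z, SZ)), add(SSSZ, Z))), mul(Z, Z)))))))))))
  [43] S(S(S(S(S(S(S(S(S(add(add(Z, mul(add(Z, mul(Z, SZ)), add(SSSZ, Z))), mul(Z, Z)))))))))))
  [44] S(S(S(S(S(S(S(S(S(add(mul(add(Z, mul(Z, SZ)), add(SSSZ, Z)), mul(Z, Z)))))))))))
  [45] S(S(S(S(S(S(S(S(S(add(mul(mul(Z, SZ), add(SSSZ, Z)), mul(Z, Z)))))))))))
  [46] S(S(S(S(S(S(S(S(S(add(mul(Z, add(SSSZ, Z)), mul(Z, Z)))))))))))
  [47] S(S(S(S(S(S(S(S(S(add(Z, mul(Z, Z)))))))))))
  [48] S(S(S(S(S(S(S(S(S(mul(Z, Z))))))))))
  [49] S^9(Z)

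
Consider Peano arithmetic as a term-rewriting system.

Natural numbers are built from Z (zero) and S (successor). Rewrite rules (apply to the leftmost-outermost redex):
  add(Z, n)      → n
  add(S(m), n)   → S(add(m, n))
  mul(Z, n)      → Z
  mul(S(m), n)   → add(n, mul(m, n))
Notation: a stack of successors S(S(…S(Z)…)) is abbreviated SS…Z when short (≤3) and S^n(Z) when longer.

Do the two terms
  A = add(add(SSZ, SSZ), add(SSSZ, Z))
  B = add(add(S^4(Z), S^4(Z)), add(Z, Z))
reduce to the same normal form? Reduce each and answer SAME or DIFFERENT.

Term A:
  start: add(add(SSZ, SSZ), add(SSSZ, Z))
  step 1: add(S(add(SZ, SSZ)), add(SSSZ, Z))
  step 2: S(add(add(SZ, SSZ), add(SSSZ, Z)))
  step 3: S(add(S(add(Z, SSZ)), add(SSSZ, Z)))
  step 4: S(S(add(add(Z, SSZ), add(SSSZ, Z))))
  step 5: S(S(add(SSZ, add(SSSZ, Z))))
  step 6: S(S(S(add(SZ, add(SSSZ, Z)))))
  step 7: S(S(S(S(add(Z, add(SSSZ, Z))))))
  step 8: S(S(S(S(add(SSSZ, Z)))))
  step 9: S(S(S(S(S(add(SSZ, Z))))))
  step 10: S(S(S(S(S(S(add(SZ, Z)))))))
  step 11: S(S(S(S(S(S(S(add(Z, Z))))))))
  step 12: S^7(Z)

Term B:
  start: add(add(S^4(Z), S^4(Z)), add(Z, Z))
  step 1: add(S(add(SSSZ, S^4(Z))), add(Z, Z))
  step 2: S(add(add(SSSZ, S^4(Z)), add(Z, Z)))
  step 3: S(add(S(add(SSZ, S^4(Z))), add(Z, Z)))
  step 4: S(S(add(add(SSZ, S^4(Z)), add(Z, Z))))
  step 5: S(S(add(S(add(SZ, S^4(Z))), add(Z, Z))))
  step 6: S(S(S(add(add(SZ, S^4(Z)), add(Z, Z)))))
  step 7: S(S(S(add(S(add(Z, S^4(Z))), add(Z, Z)))))
  step 8: S(S(S(S(add(add(Z, S^4(Z)), add(Z, Z))))))
  step 9: S(S(S(S(add(S^4(Z), add(Z, Z))))))
  step 10: S(S(S(S(S(add(SSSZ, add(Z, Z)))))))
  step 11: S(S(S(S(S(S(add(SSZ, add(Z, Z))))))))
  step 12: S(S(S(S(S(S(S(add(SZ, add(Z, Z)))))))))
  step 13: S(S(S(S(S(S(S(S(add(Z, add(Z, Z))))))))))
  step 14: S(S(S(S(S(S(S(S(add(Z, Z)))))))))
  step 15: S^8(Z)

Answer: DIFFERENT — A ⇓ S^7(Z), B ⇓ S^8(Z)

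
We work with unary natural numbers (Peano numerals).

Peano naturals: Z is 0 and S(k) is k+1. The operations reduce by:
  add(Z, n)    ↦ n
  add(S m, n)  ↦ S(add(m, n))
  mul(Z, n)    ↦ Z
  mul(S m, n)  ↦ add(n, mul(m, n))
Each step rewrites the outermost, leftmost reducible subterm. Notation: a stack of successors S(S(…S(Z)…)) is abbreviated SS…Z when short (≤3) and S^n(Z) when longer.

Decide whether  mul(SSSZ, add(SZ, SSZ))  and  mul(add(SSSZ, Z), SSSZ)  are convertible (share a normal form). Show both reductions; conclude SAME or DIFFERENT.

Term A:
  start: mul(SSSZ, add(SZ, SSZ))
  [1] add(add(SZ, SSZ), mul(SSZ, add(SZ, SSZ)))
  [2] add(S(add(Z, SSZ)), mul(SSZ, add(SZ, SSZ)))
  [3] S(add(add(Z, SSZ), mul(SSZ, add(SZ, SSZ))))
  [4] S(add(SSZ, mul(SSZ, add(SZ, SSZ))))
  [5] S(S(add(SZ, mul(SSZ, add(SZ, SSZ)))))
  [6] S(S(S(add(Z, mul(SSZ, add(SZ, SSZ))))))
  [7] S(S(S(mul(SSZ, add(SZ, SSZ)))))
  [8] S(S(S(add(add(SZ, SSZ), mul(SZ, add(SZ, SSZ))))))
  [9] S(S(S(add(S(add(Z, SSZ)), mul(SZ, add(SZ, SSZ))))))
  [10] S(S(S(S(add(add(Z, SSZ), mul(SZ, add(SZ, SSZ)))))))
  [11] S(S(S(S(add(SSZ, mul(SZ, add(SZ, SSZ)))))))
  [12] S(S(S(S(S(add(SZ, mul(SZ, add(SZ, SSZ))))))))
  [13] S(S(S(S(S(S(add(Z, mul(SZ, add(SZ, SSZ)))))))))
  [14] S(S(S(S(S(S(mul(SZ, add(SZ, SSZ))))))))
  [15] S(S(S(S(S(S(add(add(SZ, SSZ), mul(Z, add(SZ, SSZ)))))))))
  [16] S(S(S(S(S(S(add(S(add(Z, SSZ)), mul(Z, add(SZ, SSZ)))))))))
  [17] S(S(S(S(S(S(S(add(add(Z, SSZ), mul(Z, add(SZ, SSZ))))))))))
  [18] S(S(S(S(S(S(S(add(SSZ, mul(Z, add(SZ, SSZ))))))))))
  [19] S(S(S(S(S(S(S(S(add(SZ, mul(Z, add(SZ, SSZ)))))))))))
  [20] S(S(S(S(S(S(S(S(S(add(Z, mul(Z, add(SZ, SSZ))))))))))))
  [21] S(S(S(S(S(S(S(S(S(mul(Z, add(SZ, SSZ)))))))))))
  [22] S^9(Z)

Term B:
  start: mul(add(SSSZ, Z), SSSZ)
  [1] mul(S(add(SSZ, Z)), SSSZ)
  [2] add(SSSZ, mul(add(SSZ, Z), SSSZ))
  [3] S(add(SSZ, mul(add(SSZ, Z), SSSZ)))
  [4] S(S(add(SZ, mul(add(SSZ, Z), SSSZ))))
  [5] S(S(S(add(Z, mul(add(SSZ, Z), SSSZ)))))
  [6] S(S(S(mul(add(SSZ, Z), SSSZ))))
  [7] S(S(S(mul(S(add(SZ, Z)), SSSZ))))
  [8] S(S(S(add(SSSZ, mul(add(SZ, Z), SSSZ)))))
  [9] S(S(S(S(add(SSZ, mul(add(SZ, Z), SSSZ))))))
  [10] S(S(S(S(S(add(SZ, mul(add(SZ, Z), SSSZ)))))))
  [11] S(S(S(S(S(S(add(Z, mul(add(SZ, Z), SSSZ))))))))
  [12] S(S(S(S(S(S(mul(add(SZ, Z), SSSZ)))))))
  [13] S(S(S(S(S(S(mul(S(add(Z, Z)), SSSZ)))))))
  [14] S(S(S(S(S(S(add(SSSZ, mul(add(Z, Z), SSSZ))))))))
  [15] S(S(S(S(S(S(S(add(SSZ, mul(add(Z, Z), SSSZ)))))))))
  [16] S(S(S(S(S(S(S(S(add(SZ, mul(add(Z, Z), SSSZ))))))))))
  [17] S(S(S(S(S(S(S(S(S(add(Z, mul(add(Z, Z), SSSZ)))))))))))
  [18] S(S(S(S(S(S(S(S(S(mul(add(Z, Z), SSSZ))))))))))
  [19] S(S(S(S(S(S(S(S(S(mul(Z, SSSZ))))))))))
  [20] S^9(Z)

Answer: SAME — A ⇓ S^9(Z), B ⇓ S^9(Z)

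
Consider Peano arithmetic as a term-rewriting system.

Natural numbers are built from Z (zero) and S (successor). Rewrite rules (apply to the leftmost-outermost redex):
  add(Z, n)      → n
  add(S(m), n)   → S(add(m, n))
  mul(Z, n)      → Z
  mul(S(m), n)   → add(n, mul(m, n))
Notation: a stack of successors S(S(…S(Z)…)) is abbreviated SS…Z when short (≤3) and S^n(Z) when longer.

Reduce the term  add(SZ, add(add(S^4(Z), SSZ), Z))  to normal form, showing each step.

  start: add(SZ, add(add(S^4(Z), SSZ), Z))
  [1] S(add(Z, add(add(S^4(Z), SSZ), Z)))
  [2] S(add(add(S^4(Z), SSZ), Z))
  [3] S(add(S(add(SSSZ, SSZ)), Z))
  [4] S(S(add(add(SSSZ, SSZ), Z)))
  [5] S(S(add(S(add(SSZ, SSZ)), Z)))
  [6] S(S(S(add(add(SSZ, SSZ), Z))))
  [7] S(S(S(add(S(add(SZ, SSZ)), Z))))
  [8] S(S(S(S(add(add(SZ, SSZ), Z)))))
  [9] S(S(S(S(add(S(add(Z, SSZ)), Z)))))
  [10] S(S(S(S(S(add(add(Z, SSZ), Z))))))
  [11] S(S(S(S(S(add(SSZ, Z))))))
  [12] S(S(S(S(S(S(add(SZ, Z)))))))
  [13] S(S(S(S(S(S(S(add(Z, Z))))))))
  [14] S^7(Z)

Answer: normal form = S^7(Z)  (in 14 steps)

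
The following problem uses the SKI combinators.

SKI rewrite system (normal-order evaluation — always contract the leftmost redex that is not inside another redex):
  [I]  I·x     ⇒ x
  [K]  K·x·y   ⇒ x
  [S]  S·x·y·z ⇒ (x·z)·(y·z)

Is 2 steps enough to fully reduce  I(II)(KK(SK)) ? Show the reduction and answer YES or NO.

Answer: NO — after 2 steps the term is I(KK(SK)), not yet normal

Reduction:
  start: I(II)(KK(SK))
  step 1: II(KK(SK))
  step 2: I(KK(SK))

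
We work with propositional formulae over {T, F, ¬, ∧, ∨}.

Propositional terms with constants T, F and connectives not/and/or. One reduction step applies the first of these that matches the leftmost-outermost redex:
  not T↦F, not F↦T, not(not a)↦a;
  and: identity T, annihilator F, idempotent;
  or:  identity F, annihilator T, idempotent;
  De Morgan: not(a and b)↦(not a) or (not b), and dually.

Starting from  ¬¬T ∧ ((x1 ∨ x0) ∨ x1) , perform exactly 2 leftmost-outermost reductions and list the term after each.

Answer: after 2 steps: (x1 ∨ x0) ∨ x1

Derivation:
  start: ¬¬T ∧ ((x1 ∨ x0) ∨ x1)
  step 1: T ∧ ((x1 ∨ x0) ∨ x1)
  step 2: (x1 ∨ x0) ∨ x1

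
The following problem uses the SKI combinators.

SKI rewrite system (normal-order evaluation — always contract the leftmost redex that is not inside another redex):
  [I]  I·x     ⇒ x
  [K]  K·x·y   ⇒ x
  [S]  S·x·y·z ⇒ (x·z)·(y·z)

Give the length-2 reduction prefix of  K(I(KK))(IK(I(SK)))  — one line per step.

  start: K(I(KK))(IK(I(SK)))
  step 1: I(KK)
  step 2: KK

Answer: after 2 steps: KK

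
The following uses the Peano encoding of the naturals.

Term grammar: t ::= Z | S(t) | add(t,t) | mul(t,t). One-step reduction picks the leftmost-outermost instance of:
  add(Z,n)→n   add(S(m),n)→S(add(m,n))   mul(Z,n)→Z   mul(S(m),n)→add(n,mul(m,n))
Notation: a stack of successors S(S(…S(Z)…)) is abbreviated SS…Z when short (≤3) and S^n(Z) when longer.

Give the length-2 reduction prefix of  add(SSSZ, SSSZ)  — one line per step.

Answer: after 2 steps: S(S(add(SZ, SSSZ)))

Working:
  start: add(SSSZ, SSSZ)
  step 1: S(add(SSZ, SSSZ))
  step 2: S(S(add(SZ, SSSZ)))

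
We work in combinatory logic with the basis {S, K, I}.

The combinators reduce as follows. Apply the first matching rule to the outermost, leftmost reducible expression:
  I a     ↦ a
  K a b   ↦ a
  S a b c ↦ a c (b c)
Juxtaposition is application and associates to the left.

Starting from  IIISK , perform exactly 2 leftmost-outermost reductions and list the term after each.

Answer: after 2 steps: ISK

Reduction:
  start: IIISK
  →1  IISK
  →2  ISK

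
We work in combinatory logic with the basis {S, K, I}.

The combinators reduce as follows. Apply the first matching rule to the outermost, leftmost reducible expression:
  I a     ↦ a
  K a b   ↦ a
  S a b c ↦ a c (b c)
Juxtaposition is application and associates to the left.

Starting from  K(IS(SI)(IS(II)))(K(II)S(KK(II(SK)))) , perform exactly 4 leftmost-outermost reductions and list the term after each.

Answer: after 4 steps: S(SI)(SI)

Derivation:
  start: K(IS(SI)(IS(II)))(K(II)S(KK(II(SK))))
  →1  IS(SI)(IS(II))
  →2  S(SI)(IS(II))
  →3  S(SI)(S(II))
  →4  S(SI)(SI)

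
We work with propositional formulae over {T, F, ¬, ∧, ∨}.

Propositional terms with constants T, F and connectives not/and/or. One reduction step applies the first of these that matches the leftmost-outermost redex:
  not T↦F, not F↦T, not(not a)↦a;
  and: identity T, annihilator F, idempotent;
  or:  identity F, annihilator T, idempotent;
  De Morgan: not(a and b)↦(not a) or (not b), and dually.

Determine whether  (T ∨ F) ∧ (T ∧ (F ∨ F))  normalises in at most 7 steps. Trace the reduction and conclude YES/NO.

  start: (T ∨ F) ∧ (T ∧ (F ∨ F))
  [1] T ∧ (T ∧ (F ∨ F))
  [2] T ∧ (F ∨ F)
  [3] F ∨ F
  [4] F

Answer: YES — reaches normal form F in 4 ≤ 7 steps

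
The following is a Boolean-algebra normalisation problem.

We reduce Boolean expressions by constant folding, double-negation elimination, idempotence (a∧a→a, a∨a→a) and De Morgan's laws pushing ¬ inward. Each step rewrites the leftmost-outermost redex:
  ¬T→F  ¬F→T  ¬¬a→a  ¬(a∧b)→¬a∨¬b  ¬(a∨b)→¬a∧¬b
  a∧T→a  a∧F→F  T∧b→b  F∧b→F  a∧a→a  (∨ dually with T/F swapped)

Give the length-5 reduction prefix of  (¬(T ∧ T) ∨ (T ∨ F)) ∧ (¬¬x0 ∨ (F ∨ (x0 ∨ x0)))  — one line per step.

  start: (¬(T ∧ T) ∨ (T ∨ F)) ∧ (¬¬x0 ∨ (F ∨ (x0 ∨ x0)))
  →1  ((¬T ∨ ¬T) ∨ (T ∨ F)) ∧ (¬¬x0 ∨ (F ∨ (x0 ∨ x0)))
  →2  (¬T ∨ (T ∨ F)) ∧ (¬¬x0 ∨ (F ∨ (x0 ∨ x0)))
  →3  (F ∨ (T ∨ F)) ∧ (¬¬x0 ∨ (F ∨ (x0 ∨ x0)))
  →4  (T ∨ F) ∧ (¬¬x0 ∨ (F ∨ (x0 ∨ x0)))
  →5  T ∧ (¬¬x0 ∨ (F ∨ (x0 ∨ x0)))

Answer: after 5 steps: T ∧ (¬¬x0 ∨ (F ∨ (x0 ∨ x0)))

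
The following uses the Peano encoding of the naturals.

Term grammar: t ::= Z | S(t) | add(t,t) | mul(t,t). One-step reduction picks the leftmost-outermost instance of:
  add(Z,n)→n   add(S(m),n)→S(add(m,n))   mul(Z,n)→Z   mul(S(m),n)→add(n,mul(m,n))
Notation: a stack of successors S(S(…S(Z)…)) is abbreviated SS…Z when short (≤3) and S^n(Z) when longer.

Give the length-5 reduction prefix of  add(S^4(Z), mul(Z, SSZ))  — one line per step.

Answer: after 5 steps: S(S(S(S(mul(Z, SSZ)))))

Working:
  start: add(S^4(Z), mul(Z, SSZ))
  →1  S(add(SSSZ, mul(Z, SSZ)))
  →2  S(S(add(SSZ, mul(Z, SSZ))))
  →3  S(S(S(add(SZ, mul(Z, SSZ)))))
  →4  S(S(S(S(add(Z, mul(Z, SSZ))))))
  →5  S(S(S(S(mul(Z, SSZ)))))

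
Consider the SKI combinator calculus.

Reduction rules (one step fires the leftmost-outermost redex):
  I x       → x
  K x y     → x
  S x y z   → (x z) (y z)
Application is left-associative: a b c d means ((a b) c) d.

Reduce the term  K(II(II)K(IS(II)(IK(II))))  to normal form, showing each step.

  start: K(II(II)K(IS(II)(IK(II))))
  →1  K(I(II)K(IS(II)(IK(II))))
  →2  K(IIK(IS(II)(IK(II))))
  →3  K(IK(IS(II)(IK(II))))
  →4  K(K(IS(II)(IK(II))))
  →5  K(K(S(II)(IK(II))))
  →6  K(K(SI(IK(II))))
  →7  K(K(SI(K(II))))
  →8  K(K(SI(KI)))

Answer: normal form = K(K(SI(KI)))  (in 8 steps)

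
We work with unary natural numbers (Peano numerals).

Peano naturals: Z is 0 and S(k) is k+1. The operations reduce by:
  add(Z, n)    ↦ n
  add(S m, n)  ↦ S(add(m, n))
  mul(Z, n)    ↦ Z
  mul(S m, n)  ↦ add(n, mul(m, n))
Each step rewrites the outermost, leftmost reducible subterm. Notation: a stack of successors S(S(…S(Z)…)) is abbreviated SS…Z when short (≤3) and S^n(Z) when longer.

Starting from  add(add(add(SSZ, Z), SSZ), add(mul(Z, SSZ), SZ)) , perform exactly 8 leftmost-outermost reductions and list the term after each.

Answer: after 8 steps: S(S(add(SSZ, add(mul(Z, SSZ), SZ))))

Derivation:
  start: add(add(add(SSZ, Z), SSZ), add(mul(Z, SSZ), SZ))
  step 1: add(add(S(add(SZ, Z)), SSZ), add(mul(Z, SSZ), SZ))
  step 2: add(S(add(add(SZ, Z), SSZ)), add(mul(Z, SSZ), SZ))
  step 3: S(add(add(add(SZ, Z), SSZ), add(mul(Z, SSZ), SZ)))
  step 4: S(add(add(S(add(Z, Z)), SSZ), add(mul(Z, SSZ), SZ)))
  step 5: S(add(S(add(add(Z, Z), SSZ)), add(mul(Z, SSZ), SZ)))
  step 6: S(S(add(add(add(Z, Z), SSZ), add(mul(Z, SSZ), SZ))))
  step 7: S(S(add(add(Z, SSZ), add(mul(Z, SSZ), SZ))))
  step 8: S(S(add(SSZ, add(mul(Z, SSZ), SZ))))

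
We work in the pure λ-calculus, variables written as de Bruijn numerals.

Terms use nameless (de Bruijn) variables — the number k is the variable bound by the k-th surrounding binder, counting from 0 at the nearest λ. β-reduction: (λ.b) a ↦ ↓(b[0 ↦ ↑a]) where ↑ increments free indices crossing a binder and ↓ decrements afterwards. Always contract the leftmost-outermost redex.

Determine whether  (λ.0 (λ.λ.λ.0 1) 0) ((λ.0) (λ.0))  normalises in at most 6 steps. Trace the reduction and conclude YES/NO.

  start: (λ.0 (λ.λ.λ.0 1) 0) ((λ.0) (λ.0))
  step 1: (λ.0) (λ.0) (λ.λ.λ.0 1) ((λ.0) (λ.0))
  step 2: (λ.0) (λ.λ.λ.0 1) ((λ.0) (λ.0))
  step 3: (λ.λ.λ.0 1) ((λ.0) (λ.0))
  step 4: λ.λ.0 1

Answer: YES — reaches normal form λ.λ.0 1 in 4 ≤ 6 steps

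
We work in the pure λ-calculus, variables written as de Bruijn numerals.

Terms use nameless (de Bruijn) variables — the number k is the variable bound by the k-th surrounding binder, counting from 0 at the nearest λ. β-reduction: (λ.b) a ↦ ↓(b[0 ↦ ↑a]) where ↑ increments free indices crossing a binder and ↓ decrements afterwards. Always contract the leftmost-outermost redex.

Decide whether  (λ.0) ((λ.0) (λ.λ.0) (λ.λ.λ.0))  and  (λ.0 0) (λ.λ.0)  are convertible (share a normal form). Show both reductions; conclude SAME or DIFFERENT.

Term A:
  start: (λ.0) ((λ.0) (λ.λ.0) (λ.λ.λ.0))
  →1  (λ.0) (λ.λ.0) (λ.λ.λ.0)
  →2  (λ.λ.0) (λ.λ.λ.0)
  →3  λ.0

Term B:
  start: (λ.0 0) (λ.λ.0)
  →1  (λ.λ.0) (λ.λ.0)
  →2  λ.0

Answer: SAME — A ⇓ λ.0, B ⇓ λ.0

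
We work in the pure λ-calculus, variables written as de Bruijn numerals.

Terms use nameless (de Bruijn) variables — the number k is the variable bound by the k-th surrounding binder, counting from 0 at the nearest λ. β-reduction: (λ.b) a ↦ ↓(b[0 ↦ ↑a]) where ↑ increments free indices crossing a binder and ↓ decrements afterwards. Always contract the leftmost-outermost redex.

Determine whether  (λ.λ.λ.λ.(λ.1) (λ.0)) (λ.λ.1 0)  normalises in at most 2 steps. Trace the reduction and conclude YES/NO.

  start: (λ.λ.λ.λ.(λ.1) (λ.0)) (λ.λ.1 0)
  →1  λ.λ.λ.(λ.1) (λ.0)
  →2  λ.λ.λ.0

Answer: YES — reaches normal form λ.λ.λ.0 in 2 ≤ 2 steps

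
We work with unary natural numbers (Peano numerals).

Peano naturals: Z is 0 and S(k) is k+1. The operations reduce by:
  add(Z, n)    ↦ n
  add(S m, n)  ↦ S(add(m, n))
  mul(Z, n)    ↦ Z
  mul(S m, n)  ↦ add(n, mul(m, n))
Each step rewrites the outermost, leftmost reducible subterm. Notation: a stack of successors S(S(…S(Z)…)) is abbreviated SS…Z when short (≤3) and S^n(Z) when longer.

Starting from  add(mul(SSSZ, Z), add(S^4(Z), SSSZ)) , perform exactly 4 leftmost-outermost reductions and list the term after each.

  start: add(mul(SSSZ, Z), add(S^4(Z), SSSZ))
  [1] add(add(Z, mul(SSZ, Z)), add(S^4(Z), SSSZ))
  [2] add(mul(SSZ, Z), add(S^4(Z), SSSZ))
  [3] add(add(Z, mul(SZ, Z)), add(S^4(Z), SSSZ))
  [4] add(mul(SZ, Z), add(S^4(Z), SSSZ))

Answer: after 4 steps: add(mul(SZ, Z), add(S^4(Z), SSSZ))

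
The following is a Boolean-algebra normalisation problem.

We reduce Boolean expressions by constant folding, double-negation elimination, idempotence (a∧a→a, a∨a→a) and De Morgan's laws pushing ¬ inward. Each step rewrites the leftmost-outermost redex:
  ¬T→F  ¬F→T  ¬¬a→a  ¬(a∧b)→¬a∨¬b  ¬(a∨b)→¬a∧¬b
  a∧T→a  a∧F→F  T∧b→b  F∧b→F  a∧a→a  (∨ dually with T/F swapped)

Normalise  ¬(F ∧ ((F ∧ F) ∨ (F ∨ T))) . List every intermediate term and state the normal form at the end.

  start: ¬(F ∧ ((F ∧ F) ∨ (F ∨ T)))
  step 1: ¬F ∨ ¬((F ∧ F) ∨ (F ∨ T))
  step 2: T ∨ ¬((F ∧ F) ∨ (F ∨ T))
  step 3: T

Answer: normal form = T  (in 3 steps)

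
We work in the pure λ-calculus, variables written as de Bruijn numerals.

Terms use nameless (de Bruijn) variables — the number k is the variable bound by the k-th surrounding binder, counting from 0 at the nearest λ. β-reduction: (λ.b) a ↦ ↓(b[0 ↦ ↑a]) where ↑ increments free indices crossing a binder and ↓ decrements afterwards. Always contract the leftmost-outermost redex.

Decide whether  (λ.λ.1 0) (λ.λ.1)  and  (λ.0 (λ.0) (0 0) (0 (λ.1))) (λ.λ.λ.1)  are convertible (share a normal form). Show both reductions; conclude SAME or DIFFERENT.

Answer: SAME — A ⇓ λ.λ.1, B ⇓ λ.λ.1

Derivation:
Term A:
  start: (λ.λ.1 0) (λ.λ.1)
  →1  λ.(λ.λ.1) 0
  →2  λ.λ.1

Term B:
  start: (λ.0 (λ.0) (0 0) (0 (λ.1))) (λ.λ.λ.1)
  →1  (λ.λ.λ.1) (λ.0) ((λ.λ.λ.1) (λ.λ.λ.1)) ((λ.λ.λ.1) (λ.λ.λ.λ.1))
  →2  (λ.λ.1) ((λ.λ.λ.1) (λ.λ.λ.1)) ((λ.λ.λ.1) (λ.λ.λ.λ.1))
  →3  (λ.(λ.λ.λ.1) (λ.λ.λ.1)) ((λ.λ.λ.1) (λ.λ.λ.λ.1))
  →4  (λ.λ.λ.1) (λ.λ.λ.1)
  →5  λ.λ.1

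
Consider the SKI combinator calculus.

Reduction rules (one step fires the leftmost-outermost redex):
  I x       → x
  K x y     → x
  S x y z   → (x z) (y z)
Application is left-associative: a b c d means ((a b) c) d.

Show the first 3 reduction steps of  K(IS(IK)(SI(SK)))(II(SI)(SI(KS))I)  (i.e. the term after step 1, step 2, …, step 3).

  start: K(IS(IK)(SI(SK)))(II(SI)(SI(KS))I)
  [1] IS(IK)(SI(SK))
  [2] S(IK)(SI(SK))
  [3] SK(SI(SK))

Answer: after 3 steps: SK(SI(SK))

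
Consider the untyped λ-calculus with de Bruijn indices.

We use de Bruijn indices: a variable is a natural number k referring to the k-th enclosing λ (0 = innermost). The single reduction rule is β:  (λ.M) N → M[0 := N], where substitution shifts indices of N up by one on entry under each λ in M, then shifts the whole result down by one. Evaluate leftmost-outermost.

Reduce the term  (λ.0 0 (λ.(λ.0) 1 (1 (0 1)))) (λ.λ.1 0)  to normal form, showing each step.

Answer: normal form = λ.λ.1 (λ.λ.1 0) 0  (in 9 steps)

Working:
  start: (λ.0 0 (λ.(λ.0) 1 (1 (0 1)))) (λ.λ.1 0)
  →1  (λ.λ.1 0) (λ.λ.1 0) (λ.(λ.0) (λ.λ.1 0) ((λ.λ.1 0) (0 (λ.λ.1 0))))
  →2  (λ.(λ.λ.1 0) 0) (λ.(λ.0) (λ.λ.1 0) ((λ.λ.1 0) (0 (λ.λ.1 0))))
  →3  (λ.λ.1 0) (λ.(λ.0) (λ.λ.1 0) ((λ.λ.1 0) (0 (λ.λ.1 0))))
  →4  λ.(λ.(λ.0) (λ.λ.1 0) ((λ.λ.1 0) (0 (λ.λ.1 0)))) 0
  →5  λ.(λ.0) (λ.λ.1 0) ((λ.λ.1 0) (0 (λ.λ.1 0)))
  →6  λ.(λ.λ.1 0) ((λ.λ.1 0) (0 (λ.λ.1 0)))
  →7  λ.λ.(λ.λ.1 0) (1 (λ.λ.1 0)) 0
  →8  λ.λ.(λ.2 (λ.λ.1 0) 0) 0
  →9  λ.λ.1 (λ.λ.1 0) 0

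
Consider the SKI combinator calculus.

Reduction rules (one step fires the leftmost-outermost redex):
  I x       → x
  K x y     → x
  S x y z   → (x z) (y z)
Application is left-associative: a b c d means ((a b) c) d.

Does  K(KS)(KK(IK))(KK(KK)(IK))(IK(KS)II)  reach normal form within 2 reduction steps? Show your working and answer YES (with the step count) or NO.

Answer: NO — after 2 steps the term is S(IK(KS)II), not yet normal

Working:
  start: K(KS)(KK(IK))(KK(KK)(IK))(IK(KS)II)
  →1  KS(KK(KK)(IK))(IK(KS)II)
  →2  S(IK(KS)II)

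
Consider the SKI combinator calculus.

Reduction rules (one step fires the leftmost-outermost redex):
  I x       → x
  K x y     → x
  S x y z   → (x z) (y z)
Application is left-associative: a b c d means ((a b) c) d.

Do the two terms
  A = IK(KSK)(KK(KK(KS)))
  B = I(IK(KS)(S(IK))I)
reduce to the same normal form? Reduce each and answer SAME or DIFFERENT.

Term A:
  start: IK(KSK)(KK(KK(KS)))
  step 1: K(KSK)(KK(KK(KS)))
  step 2: KSK
  step 3: S

Term B:
  start: I(IK(KS)(S(IK))I)
  step 1: IK(KS)(S(IK))I
  step 2: K(KS)(S(IK))I
  step 3: KSI
  step 4: S

Answer: SAME — A ⇓ S, B ⇓ S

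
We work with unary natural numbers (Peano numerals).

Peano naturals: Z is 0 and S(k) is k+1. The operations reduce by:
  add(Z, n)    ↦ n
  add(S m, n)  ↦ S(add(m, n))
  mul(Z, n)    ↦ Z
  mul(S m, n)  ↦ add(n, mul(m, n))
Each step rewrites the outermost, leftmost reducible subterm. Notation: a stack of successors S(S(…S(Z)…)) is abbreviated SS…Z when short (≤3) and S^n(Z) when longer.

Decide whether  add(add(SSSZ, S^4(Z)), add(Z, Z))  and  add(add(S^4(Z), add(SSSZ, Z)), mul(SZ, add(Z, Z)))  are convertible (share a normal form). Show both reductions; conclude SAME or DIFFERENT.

Answer: SAME — A ⇓ S^7(Z), B ⇓ S^7(Z)

Reduction:
Term A:
  start: add(add(SSSZ, S^4(Z)), add(Z, Z))
  step 1: add(S(add(SSZ, S^4(Z))), add(Z, Z))
  step 2: S(add(add(SSZ, S^4(Z)), add(Z, Z)))
  step 3: S(add(S(add(SZ, S^4(Z))), add(Z, Z)))
  step 4: S(S(add(add(SZ, S^4(Z)), add(Z, Z))))
  step 5: S(S(add(S(add(Z, S^4(Z))), add(Z, Z))))
  step 6: S(S(S(add(add(Z, S^4(Z)), add(Z, Z)))))
  step 7: S(S(S(add(S^4(Z), add(Z, Z)))))
  step 8: S(S(S(S(add(SSSZ, add(Z, Z))))))
  step 9: S(S(S(S(S(add(SSZ, add(Z, Z)))))))
  step 10: S(S(S(S(S(S(add(SZ, add(Z, Z))))))))
  step 11: S(S(S(S(S(S(S(add(Z, add(Z, Z)))))))))
  step 12: S(S(S(S(S(S(S(add(Z, Z))))))))
  step 13: S^7(Z)

Term B:
  start: add(add(S^4(Z), add(SSSZ, Z)), mul(SZ, add(Z, Z)))
  step 1: add(S(add(SSSZ, add(SSSZ, Z))), mul(SZ, add(Z, Z)))
  step 2: S(add(add(SSSZ, add(SSSZ, Z)), mul(SZ, add(Z, Z))))
  step 3: S(add(S(add(SSZ, add(SSSZ, Z))), mul(SZ, add(Z, Z))))
  step 4: S(S(add(add(SSZ, add(SSSZ, Z)), mul(SZ, add(Z, Z)))))
  step 5: S(S(add(S(add(SZ, add(SSSZ, Z))), mul(SZ, add(Z, Z)))))
  step 6: S(S(S(add(add(SZ, add(SSSZ, Z)), mul(SZ, add(Z, Z))))))
  step 7: S(S(S(add(S(add(Z, add(SSSZ, Z))), mul(SZ, add(Z, Z))))))
  step 8: S(S(S(S(add(add(Z, add(SSSZ, Z)), mul(SZ, add(Z, Z)))))))
  step 9: S(S(S(S(add(add(SSSZ, Z), mul(SZ, add(Z, Z)))))))
  step 10: S(S(S(S(add(S(add(SSZ, Z)), mul(SZ, add(Z, Z)))))))
  step 11: S(S(S(S(S(add(add(SSZ, Z), mul(SZ, add(Z, Z))))))))
  step 12: S(S(S(S(S(add(S(add(SZ, Z)), mul(SZ, add(Z, Z))))))))
  step 13: S(S(S(S(S(S(add(add(SZ, Z), mul(SZ, add(Z, Z)))))))))
  step 14: S(S(S(S(S(S(add(S(add(Z, Z)), mul(SZ, add(Z, Z)))))))))
  step 15: S(S(S(S(S(S(S(add(add(Z, Z), mul(SZ, add(Z, Z))))))))))
  step 16: S(S(S(S(S(S(S(add(Z, mul(SZ, add(Z, Z))))))))))
  step 17: S(S(S(S(S(S(S(mul(SZ, add(Z, Z)))))))))
  step 18: S(S(S(S(S(S(S(add(add(Z, Z), mul(Z, add(Z, Z))))))))))
  step 19: S(S(S(S(S(S(S(add(Z, mul(Z, add(Z, Z))))))))))
  step 20: S(S(S(S(S(S(S(mul(Z, add(Z, Z)))))))))
  step 21: S^7(Z)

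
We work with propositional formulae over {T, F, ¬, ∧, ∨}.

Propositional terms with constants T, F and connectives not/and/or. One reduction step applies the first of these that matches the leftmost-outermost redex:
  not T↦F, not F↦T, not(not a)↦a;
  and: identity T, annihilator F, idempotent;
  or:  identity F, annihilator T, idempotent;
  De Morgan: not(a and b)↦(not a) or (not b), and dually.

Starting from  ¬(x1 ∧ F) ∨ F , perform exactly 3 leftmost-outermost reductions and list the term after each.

Answer: after 3 steps: ¬x1 ∨ T

Derivation:
  start: ¬(x1 ∧ F) ∨ F
  [1] ¬(x1 ∧ F)
  [2] ¬x1 ∨ ¬F
  [3] ¬x1 ∨ T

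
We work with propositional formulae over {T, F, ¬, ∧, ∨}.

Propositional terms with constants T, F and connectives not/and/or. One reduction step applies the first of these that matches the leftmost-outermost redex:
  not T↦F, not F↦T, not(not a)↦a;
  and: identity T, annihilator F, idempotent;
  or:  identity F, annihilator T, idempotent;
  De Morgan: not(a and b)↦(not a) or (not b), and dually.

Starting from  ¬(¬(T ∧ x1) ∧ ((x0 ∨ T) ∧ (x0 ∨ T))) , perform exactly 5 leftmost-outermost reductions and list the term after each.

Answer: after 5 steps: x1 ∨ ¬(x0 ∨ T)

Derivation:
  start: ¬(¬(T ∧ x1) ∧ ((x0 ∨ T) ∧ (x0 ∨ T)))
  →1  ¬¬(T ∧ x1) ∨ ¬((x0 ∨ T) ∧ (x0 ∨ T))
  →2  (T ∧ x1) ∨ ¬((x0 ∨ T) ∧ (x0 ∨ T))
  →3  x1 ∨ ¬((x0 ∨ T) ∧ (x0 ∨ T))
  →4  x1 ∨ (¬(x0 ∨ T) ∨ ¬(x0 ∨ T))
  →5  x1 ∨ ¬(x0 ∨ T)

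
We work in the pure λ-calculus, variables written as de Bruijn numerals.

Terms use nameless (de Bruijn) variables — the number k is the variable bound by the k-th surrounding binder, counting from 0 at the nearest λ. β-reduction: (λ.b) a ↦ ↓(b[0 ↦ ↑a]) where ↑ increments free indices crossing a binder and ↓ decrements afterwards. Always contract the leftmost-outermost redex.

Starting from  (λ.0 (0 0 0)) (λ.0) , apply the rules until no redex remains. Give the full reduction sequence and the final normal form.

Answer: normal form = λ.0  (in 4 steps)

Working:
  start: (λ.0 (0 0 0)) (λ.0)
  [1] (λ.0) ((λ.0) (λ.0) (λ.0))
  [2] (λ.0) (λ.0) (λ.0)
  [3] (λ.0) (λ.0)
  [4] λ.0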